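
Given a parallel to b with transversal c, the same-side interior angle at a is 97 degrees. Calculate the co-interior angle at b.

Co-interior angles (same-side interior) formed by parallel lines and a transversal are supplementary (sum to 180 degrees).
The given angle is 97 degrees.
The co-interior angle = 180 - 97 = 83 degrees.

83 degrees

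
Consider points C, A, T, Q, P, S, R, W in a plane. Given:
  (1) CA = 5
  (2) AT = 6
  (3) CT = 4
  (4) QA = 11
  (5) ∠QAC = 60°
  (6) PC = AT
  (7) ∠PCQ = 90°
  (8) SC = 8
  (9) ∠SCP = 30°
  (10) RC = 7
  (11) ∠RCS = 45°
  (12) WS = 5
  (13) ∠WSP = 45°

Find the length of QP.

From the given relations: PC = AT = 6.
Step 1: By the law of cosines on triangle CAQ: CQ² = 5² + 11² − 2·5·11·cos(60°) = 91, so CQ = √91.
Step 2: By the law of cosines on triangle QCP: QP² = √91² + 6² − 2·√91·6·cos(90°) = 127, so QP = √127.

Therefore, the length of QP = √127.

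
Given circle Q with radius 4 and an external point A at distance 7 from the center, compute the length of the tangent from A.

Let T be the point of tangency. Then QT ⊥ AT (radius ⊥ tangent).
In right triangle QTA: QA² = QT² + AT²
7² = 4² + AT²
AT² = 33, AT = sqrt(33)

sqrt(33)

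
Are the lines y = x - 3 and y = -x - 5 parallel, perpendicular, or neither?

Slope of line 1: m1 = 1
Slope of line 2: m2 = -1
m1 * m2 = -1, so perpendicular.

Perpendicular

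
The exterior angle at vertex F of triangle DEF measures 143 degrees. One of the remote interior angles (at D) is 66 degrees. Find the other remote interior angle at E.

By the exterior angle theorem: exterior angle = sum of remote interior angles.
143 = 66 + angle E
angle E = 143 - 66 = 77 degrees

77 degrees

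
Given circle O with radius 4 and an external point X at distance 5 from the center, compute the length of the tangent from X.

Let T be the point of tangency. Then OT ⊥ XT (radius ⊥ tangent).
In right triangle OTX: OX² = OT² + XT²
5² = 4² + XT²
XT² = 9, XT = 3

3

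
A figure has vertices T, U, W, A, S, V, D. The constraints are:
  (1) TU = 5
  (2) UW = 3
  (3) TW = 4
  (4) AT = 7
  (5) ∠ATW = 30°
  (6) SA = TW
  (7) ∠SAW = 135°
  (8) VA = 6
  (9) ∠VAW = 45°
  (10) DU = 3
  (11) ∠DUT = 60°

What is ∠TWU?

Step 1: By the inverse law of cosines on triangle TWU: cos(∠TWU) = (4² + 3² − 5²) / (2·4·3) = 0/24 = 0, so ∠TWU = 90°.

Therefore, the measure of angle ∠TWU = 90°.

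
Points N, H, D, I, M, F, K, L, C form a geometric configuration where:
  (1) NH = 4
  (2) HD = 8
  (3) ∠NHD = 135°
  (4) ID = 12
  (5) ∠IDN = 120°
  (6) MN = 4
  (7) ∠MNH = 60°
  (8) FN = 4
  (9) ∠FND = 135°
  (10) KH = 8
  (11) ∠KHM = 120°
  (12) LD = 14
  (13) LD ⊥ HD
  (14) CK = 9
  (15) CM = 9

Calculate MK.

Step 1: By the law of cosines on triangle HNM: HM² = 4² + 4² − 2·4·4·cos(60°) = 16, so HM = 4.
Step 2: By the law of cosines on triangle MHK: MK² = 4² + 8² − 2·4·8·cos(120°) = 112, so MK = 4·√7.

Therefore, the length of MK = 4·√7.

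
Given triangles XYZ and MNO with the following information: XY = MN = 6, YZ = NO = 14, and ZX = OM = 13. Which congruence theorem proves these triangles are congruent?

Consider the given information: XY = MN = 6, YZ = NO = 14, and ZX = OM = 13
This is not ASA or HL: ASA requires two angles and the side between them. HL only applies to right triangles with matching hypotenuse and leg.
The correct criterion is SSS. All three pairs of corresponding sides are equal (Side-Side-Side).

SSS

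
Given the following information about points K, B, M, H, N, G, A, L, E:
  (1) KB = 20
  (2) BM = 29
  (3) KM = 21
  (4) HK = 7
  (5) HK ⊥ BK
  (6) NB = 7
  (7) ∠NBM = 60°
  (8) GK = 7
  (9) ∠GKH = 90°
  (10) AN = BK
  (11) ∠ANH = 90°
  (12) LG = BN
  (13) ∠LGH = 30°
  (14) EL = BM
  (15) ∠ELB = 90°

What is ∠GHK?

Step 1: By the law of cosines on triangle HKG: HG² = 7² + 7² − 2·7·7·cos(90°) = 98, so HG = 7·√2.
Step 2: By the inverse law of cosines on triangle GHK: cos(∠GHK) = ((7·√2)² + 7² − 7²) / (2·7·√2·7) = 98/138.59 = 0.7071, so ∠GHK = 45°.

Therefore, the measure of angle ∠GHK = 45°.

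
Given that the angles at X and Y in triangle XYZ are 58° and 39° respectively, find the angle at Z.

By the triangle angle sum property, the three interior angles of any triangle add up to 180°.
We know angle X = 58° and angle Y = 39°, so their sum is 97°.
Therefore angle Z = 180° - 97° = 83°.

83 degrees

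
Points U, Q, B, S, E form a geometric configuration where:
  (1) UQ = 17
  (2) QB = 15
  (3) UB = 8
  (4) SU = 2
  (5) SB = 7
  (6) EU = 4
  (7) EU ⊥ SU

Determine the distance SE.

Step 1: By the law of cosines on triangle SUE: SE² = 2² + 4² − 2·2·4·cos(90°) = 20, so SE = 2·√5.

Therefore, the length of SE = 2·√5.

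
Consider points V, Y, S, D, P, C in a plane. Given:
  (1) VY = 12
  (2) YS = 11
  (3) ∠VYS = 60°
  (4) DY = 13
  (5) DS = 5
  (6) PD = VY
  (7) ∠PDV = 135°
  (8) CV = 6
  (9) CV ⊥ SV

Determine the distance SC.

Step 1: By the law of cosines on triangle SYV: SV² = 11² + 12² − 2·11·12·cos(60°) = 133, so SV = √133.
Step 2: By the law of cosines on triangle SVC: SC² = √133² + 6² − 2·√133·6·cos(90°) = 169, so SC = 13.

Therefore, the length of SC = 13.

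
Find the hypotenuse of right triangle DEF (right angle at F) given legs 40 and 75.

DE = sqrt(40^2 + 75^2) = sqrt(7225) = 85

85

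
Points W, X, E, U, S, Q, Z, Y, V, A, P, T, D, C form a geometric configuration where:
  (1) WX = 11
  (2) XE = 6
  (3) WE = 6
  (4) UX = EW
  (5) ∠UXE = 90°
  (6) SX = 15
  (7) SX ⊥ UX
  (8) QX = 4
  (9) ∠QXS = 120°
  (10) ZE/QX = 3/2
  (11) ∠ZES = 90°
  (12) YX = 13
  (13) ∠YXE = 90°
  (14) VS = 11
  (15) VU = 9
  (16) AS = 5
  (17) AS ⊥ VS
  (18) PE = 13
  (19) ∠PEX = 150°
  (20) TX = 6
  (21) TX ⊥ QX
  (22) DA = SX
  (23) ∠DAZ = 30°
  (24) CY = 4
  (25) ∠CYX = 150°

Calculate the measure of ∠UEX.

From the given relations: UX = EW = 6.
Step 1: By the law of cosines on triangle EXU: EU² = 6² + 6² − 2·6·6·cos(90°) = 72, so EU = 6·√2.
Step 2: By the inverse law of cosines on triangle UEX: cos(∠UEX) = ((6·√2)² + 6² − 6²) / (2·6·√2·6) = 72/101.82 = 0.7071, so ∠UEX = 45°.

Therefore, the measure of angle ∠UEX = 45°.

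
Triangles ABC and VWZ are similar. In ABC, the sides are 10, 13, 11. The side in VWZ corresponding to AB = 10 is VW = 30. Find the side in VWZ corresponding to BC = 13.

Similar triangles have proportional sides. Setting up the proportion:
VW / AB = WZ / BC
30 / 10 = WZ / 13
WZ = 13 * 30 / 10 = 39.

39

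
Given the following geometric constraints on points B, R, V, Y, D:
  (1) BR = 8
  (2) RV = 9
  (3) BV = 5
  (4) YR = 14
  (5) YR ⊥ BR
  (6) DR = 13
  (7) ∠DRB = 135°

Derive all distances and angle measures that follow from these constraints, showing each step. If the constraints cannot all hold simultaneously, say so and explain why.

The constraints are consistent.

Step 1: From BR = 8, RY = 14, and ∠BRY = 90°, by the law of cosines:
  BY² = BR² + RY² - 2·BR·RY·cos(90°) = 64 + 196 - 0 = 260
  BY = 2·√65

Step 2: From BR = 8, RD = 13, and ∠BRD = 135°, by the law of cosines:
  BD² = BR² + RD² - 2·BR·RD·cos(135°) = 64 + 169 + 147.1 = 380.1
  BD ≈ 19.5

Step 3: From BR = 8, BV = 5, RV = 9, by the inverse law of cosines:
  cos(∠RBV) = (BR² + BV² - RV²) / (2·BR·BV)
  ∠RBV = 84.26°

Step 4: From RB = 8, RV = 9, BV = 5, by the inverse law of cosines:
  cos(∠BRV) = (RB² + RV² - BV²) / (2·RB·RV)
  ∠BRV = 33.56°

Step 5: From VB = 5, VR = 9, BR = 8, by the inverse law of cosines:
  cos(∠BVR) = (VB² + VR² - BR²) / (2·VB·VR)
  ∠BVR = 62.18°

Step 6: From BD = 19.5, BR = 8, DR = 13, by the inverse law of cosines:
  cos(∠DBR) = (BD² + BR² - DR²) / (2·BD·BR)
  ∠DBR = 28.13°

Step 7: From BR = 8, BY = 2·√65, RY = 14, by the inverse law of cosines:
  cos(∠RBY) = (BR² + BY² - RY²) / (2·BR·BY)
  ∠RBY = 60.26°

Step 8: From YB = 2·√65, YR = 14, BR = 8, by the inverse law of cosines:
  cos(∠BYR) = (YB² + YR² - BR²) / (2·YB·YR)
  ∠BYR = 29.74°

Step 9: From DB = 19.5, DR = 13, BR = 8, by the inverse law of cosines:
  cos(∠BDR) = (DB² + DR² - BR²) / (2·DB·DR)
  ∠BDR = 16.87°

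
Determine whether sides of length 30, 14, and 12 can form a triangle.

Check the triangle inequality: 14 + 12 = 26 ≤ 30.
Since the sum of two sides does not exceed the third, no triangle can be formed.

No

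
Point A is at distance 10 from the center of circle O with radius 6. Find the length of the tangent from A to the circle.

The tangent, radius, and line from the external point to the center form a right triangle.
The right angle is where the tangent meets the radius.
By the Pythagorean theorem: tangent² + 6² = 10²
tangent² = 100 - 36 = 64
tangent = 8

8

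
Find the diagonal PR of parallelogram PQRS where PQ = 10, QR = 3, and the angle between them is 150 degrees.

Using the law of cosines:
d^2 = 10^2 + 3^2 - 2(10)(3)cos(150 degrees)
d^2 = 100 + 9 - 60*-sqrt(3)/2
d^2 = 30*sqrt(3) + 109
d = sqrt(30*sqrt(3) + 109)

sqrt(30*sqrt(3) + 109)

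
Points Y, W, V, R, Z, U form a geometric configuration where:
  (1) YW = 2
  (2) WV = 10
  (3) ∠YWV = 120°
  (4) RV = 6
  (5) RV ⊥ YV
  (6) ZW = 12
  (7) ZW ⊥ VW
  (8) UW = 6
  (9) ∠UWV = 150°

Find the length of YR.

Step 1: By the law of cosines on triangle VWY: VY² = 10² + 2² − 2·10·2·cos(120°) = 124, so VY = 2·√31.
Step 2: By the law of cosines on triangle YVR: YR² = (2·√31)² + 6² − 2·2·√31·6·cos(90°) = 160, so YR = 4·√10.

Therefore, the length of YR = 4·√10.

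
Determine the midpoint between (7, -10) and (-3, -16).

The midpoint is the average of the coordinates:
x: (7 + -3)/2 = 2
y: (-10 + -16)/2 = -13
Midpoint = (2, -13)

(2, -13)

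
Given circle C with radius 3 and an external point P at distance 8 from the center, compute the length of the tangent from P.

Let T be the point of tangency. Then CT ⊥ PT (radius ⊥ tangent).
In right triangle CTP: CP² = CT² + PT²
8² = 3² + PT²
PT² = 55, PT = sqrt(55)

sqrt(55)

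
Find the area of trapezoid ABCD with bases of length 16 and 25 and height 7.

A trapezoid's area equals the midsegment times the height.
The midsegment is (16 + 25) / 2 = 41/2.
Area = 41/2 * 7 = 287/2.

287/2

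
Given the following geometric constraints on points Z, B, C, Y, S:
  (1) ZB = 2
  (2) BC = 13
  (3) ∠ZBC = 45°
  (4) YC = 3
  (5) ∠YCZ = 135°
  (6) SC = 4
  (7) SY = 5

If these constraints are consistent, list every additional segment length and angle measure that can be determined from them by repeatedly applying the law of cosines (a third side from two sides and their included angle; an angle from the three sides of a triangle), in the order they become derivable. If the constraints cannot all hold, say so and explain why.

The constraints are consistent. Derivable facts, in order:
After 1 step:
- ZC ≈ 11.67
- ∠CSY = 36.87°
- ∠CYS = 53.13°
- ∠SCY = 90°
After 2 steps:
- ZY ≈ 13.96
- ∠BCZ = 6.96°
- ∠BZC = 128.04°
After 3 steps:
- ∠CYZ = 36.26°
- ∠CZY = 8.74°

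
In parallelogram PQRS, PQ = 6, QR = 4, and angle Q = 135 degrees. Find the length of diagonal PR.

Law of cosines: d^2 = 6^2 + 4^2 - 2(6)(4)cos(135°) = 24*sqrt(2) + 52, so d = 2*sqrt(6*sqrt(2) + 13).

2*sqrt(6*sqrt(2) + 13)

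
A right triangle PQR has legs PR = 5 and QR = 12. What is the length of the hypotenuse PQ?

PQ = sqrt(5^2 + 12^2) = sqrt(169) = 13

13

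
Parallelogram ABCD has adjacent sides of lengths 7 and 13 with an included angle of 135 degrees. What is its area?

Area = 7 * 13 * sin(135°) = 91 * sqrt(2)/2 = 91*sqrt(2)/2

91*sqrt(2)/2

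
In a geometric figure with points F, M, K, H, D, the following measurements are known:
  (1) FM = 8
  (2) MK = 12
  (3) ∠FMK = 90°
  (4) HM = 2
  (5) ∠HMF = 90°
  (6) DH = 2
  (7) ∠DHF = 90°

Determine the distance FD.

Step 1: By the law of cosines on triangle FMH: FH² = 8² + 2² − 2·8·2·cos(90°) = 68, so FH = 2·√17.
Step 2: By the law of cosines on triangle FHD: FD² = (2·√17)² + 2² − 2·2·√17·2·cos(90°) = 72, so FD = 6·√2.

Therefore, the length of FD = 6·√2.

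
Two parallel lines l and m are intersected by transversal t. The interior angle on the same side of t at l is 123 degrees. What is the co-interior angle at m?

Co-interior angles sum to 180: 180 - 123 = 57 degrees.

57 degrees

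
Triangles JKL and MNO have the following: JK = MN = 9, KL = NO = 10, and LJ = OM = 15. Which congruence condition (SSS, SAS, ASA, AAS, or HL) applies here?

The given information matches SSS: All three pairs of corresponding sides are equal (Side-Side-Side).

SSS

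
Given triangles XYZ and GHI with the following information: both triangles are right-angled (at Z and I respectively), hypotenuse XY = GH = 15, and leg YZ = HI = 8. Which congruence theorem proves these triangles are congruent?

Consider the given information: both triangles are right-angled (at Z and I respectively), hypotenuse XY = GH = 15, and leg YZ = HI = 8
This is not SSS or ASA: SSS requires all three pairs of sides, but we don't have that. ASA requires two angles and the side between them.
The correct criterion is HL. The hypotenuse and one leg of two right triangles are equal (Hypotenuse-Leg).

HL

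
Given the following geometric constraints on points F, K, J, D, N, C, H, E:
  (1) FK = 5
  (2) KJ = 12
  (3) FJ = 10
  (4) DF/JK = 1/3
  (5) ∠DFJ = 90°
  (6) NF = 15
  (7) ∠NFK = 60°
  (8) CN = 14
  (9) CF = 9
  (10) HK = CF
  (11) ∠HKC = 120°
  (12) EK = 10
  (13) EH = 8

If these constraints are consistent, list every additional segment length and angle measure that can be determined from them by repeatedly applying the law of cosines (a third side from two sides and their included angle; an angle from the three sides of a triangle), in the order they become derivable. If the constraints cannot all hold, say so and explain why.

The constraints are consistent. Derivable facts, in order:
After 1 step:
- JD = 2·√29
- KN = 5·√7
- ∠CFN = 65.96°
- ∠CNF = 35.95°
- ∠EHK = 71.79°
- ∠EKH = 49.46°
- ∠FCN = 78.09°
- ∠FJK = 24.15°
- ∠FKJ = 54.9°
- ∠HEK = 58.75°
- ∠JFK = 100.95°
After 2 steps:
- ∠DJF = 21.8°
- ∠FDJ = 68.2°
- ∠FKN = 100.89°
- ∠FNK = 19.11°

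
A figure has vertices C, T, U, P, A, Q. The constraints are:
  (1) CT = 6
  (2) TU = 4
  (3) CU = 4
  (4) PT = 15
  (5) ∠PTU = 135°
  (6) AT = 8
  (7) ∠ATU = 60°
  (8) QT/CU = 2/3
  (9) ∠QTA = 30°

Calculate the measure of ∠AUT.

Step 1: By the law of cosines on triangle UTA: UA² = 4² + 8² − 2·4·8·cos(60°) = 48, so UA = 4·√3.
Step 2: By the inverse law of cosines on triangle AUT: cos(∠AUT) = ((4·√3)² + 4² − 8²) / (2·4·√3·4) = 0/55.43 = 0, so ∠AUT = 90°.

Therefore, the measure of angle ∠AUT = 90°.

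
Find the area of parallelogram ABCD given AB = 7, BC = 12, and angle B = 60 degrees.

Area = 7 * 12 * sin(60°) = 84 * sqrt(3)/2 = 42*sqrt(3)

42*sqrt(3)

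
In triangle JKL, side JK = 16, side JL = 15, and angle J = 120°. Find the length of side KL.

By the law of cosines: KL^2 = JK^2 + JL^2 - 2*JK*JL*cos(J)
KL^2 = 16^2 + 15^2 - 2*16*15*cos(120°)
KL^2 = 256 + 225 - 480*(-1/2)
KL^2 = 721
KL = sqrt(721)

sqrt(721)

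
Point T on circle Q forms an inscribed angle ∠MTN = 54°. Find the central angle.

By the inscribed angle theorem, the central angle is twice the inscribed angle.
Central angle = 2 × 54° = 108°

108°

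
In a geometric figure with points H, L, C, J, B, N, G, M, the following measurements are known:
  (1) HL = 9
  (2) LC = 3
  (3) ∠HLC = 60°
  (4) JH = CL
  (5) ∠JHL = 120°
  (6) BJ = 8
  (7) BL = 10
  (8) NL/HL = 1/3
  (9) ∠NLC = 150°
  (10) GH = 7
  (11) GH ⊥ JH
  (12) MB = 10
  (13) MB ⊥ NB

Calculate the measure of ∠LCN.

From the given relations: NL = 1/3·HL = 1/3·9 = 3.
Step 1: By the law of cosines on triangle CLN: CN² = 3² + 3² − 2·3·3·cos(150°) = 33.59, so CN ≈ 5.8.
Step 2: By the inverse law of cosines on triangle LCN: cos(∠LCN) = (3² + 5.8² − 3²) / (2·3·5.8) = 33.59/34.77 = 0.9659, so ∠LCN = 15°.

Therefore, the measure of angle ∠LCN = 15°.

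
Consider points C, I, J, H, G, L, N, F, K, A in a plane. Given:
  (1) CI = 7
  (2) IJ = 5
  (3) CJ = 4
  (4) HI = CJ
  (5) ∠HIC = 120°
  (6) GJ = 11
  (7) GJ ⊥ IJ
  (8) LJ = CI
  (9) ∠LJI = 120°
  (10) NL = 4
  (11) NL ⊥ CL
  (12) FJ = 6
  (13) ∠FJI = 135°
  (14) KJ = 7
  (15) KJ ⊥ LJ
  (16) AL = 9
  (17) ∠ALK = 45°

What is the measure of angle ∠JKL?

From the given relations: LJ = CI = 7.
Step 1: By the law of cosines on triangle KJL: KL² = 7² + 7² − 2·7·7·cos(90°) = 98, so KL = 7·√2.
Step 2: By the inverse law of cosines on triangle JKL: cos(∠JKL) = (7² + (7·√2)² − 7²) / (2·7·7·√2) = 98/138.59 = 0.7071, so ∠JKL = 45°.

Therefore, the measure of angle ∠JKL = 45°.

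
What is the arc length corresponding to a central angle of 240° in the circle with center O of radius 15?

Arc length = 2πr × θ/360
= 2π × 15 × 2/3
= 20*pi

20*pi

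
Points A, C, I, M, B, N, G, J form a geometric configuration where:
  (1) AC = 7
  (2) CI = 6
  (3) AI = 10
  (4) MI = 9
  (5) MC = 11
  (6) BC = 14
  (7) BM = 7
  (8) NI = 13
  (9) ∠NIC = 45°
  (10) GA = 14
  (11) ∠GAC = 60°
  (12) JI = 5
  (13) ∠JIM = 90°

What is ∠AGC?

Step 1: By the law of cosines on triangle GAC: GC² = 14² + 7² − 2·14·7·cos(60°) = 147, so GC = 7·√3.
Step 2: By the inverse law of cosines on triangle AGC: cos(∠AGC) = (14² + (7·√3)² − 7²) / (2·14·7·√3) = 294/339.48 = 0.866, so ∠AGC = 30°.

Therefore, the measure of angle ∠AGC = 30°.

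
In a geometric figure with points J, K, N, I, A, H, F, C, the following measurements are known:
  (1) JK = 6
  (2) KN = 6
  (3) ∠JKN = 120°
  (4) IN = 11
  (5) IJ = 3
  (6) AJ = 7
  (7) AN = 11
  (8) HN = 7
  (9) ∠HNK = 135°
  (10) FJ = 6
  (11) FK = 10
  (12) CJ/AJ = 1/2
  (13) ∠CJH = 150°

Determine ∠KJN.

Step 1: By the law of cosines on triangle JKN: JN² = 6² + 6² − 2·6·6·cos(120°) = 108, so JN = 6·√3.
Step 2: By the inverse law of cosines on triangle KJN: cos(∠KJN) = (6² + (6·√3)² − 6²) / (2·6·6·√3) = 108/124.71 = 0.866, so ∠KJN = 30°.

Therefore, the measure of angle ∠KJN = 30°.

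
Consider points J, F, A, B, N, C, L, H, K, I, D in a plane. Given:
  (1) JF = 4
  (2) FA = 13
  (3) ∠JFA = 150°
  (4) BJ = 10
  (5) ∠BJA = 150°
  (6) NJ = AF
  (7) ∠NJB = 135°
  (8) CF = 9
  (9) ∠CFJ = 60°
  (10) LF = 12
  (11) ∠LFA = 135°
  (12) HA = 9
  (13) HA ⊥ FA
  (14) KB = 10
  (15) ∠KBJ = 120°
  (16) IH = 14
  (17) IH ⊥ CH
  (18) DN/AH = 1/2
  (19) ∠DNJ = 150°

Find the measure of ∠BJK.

Step 1: By the law of cosines on triangle JBK: JK² = 10² + 10² − 2·10·10·cos(120°) = 300, so JK = 10·√3.
Step 2: By the inverse law of cosines on triangle BJK: cos(∠BJK) = (10² + (10·√3)² − 10²) / (2·10·10·√3) = 300/346.41 = 0.866, so ∠BJK = 30°.

Therefore, the measure of angle ∠BJK = 30°.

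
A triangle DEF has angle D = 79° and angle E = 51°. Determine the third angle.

The interior angles sum to 180°: angle F = 180 - 79 - 51 = 50°.
The triangle is acute (angles 79°, 51°, 50°).

50 degrees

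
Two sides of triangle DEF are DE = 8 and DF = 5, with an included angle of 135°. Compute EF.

By the law of cosines: EF^2 = DE^2 + DF^2 - 2*DE*DF*cos(D)
EF^2 = 8^2 + 5^2 - 2*8*5*cos(135°)
EF^2 = 64 + 25 - 80*(-sqrt(2)/2)
EF^2 = 40*sqrt(2) + 89
EF = sqrt(40*sqrt(2) + 89)

sqrt(40*sqrt(2) + 89)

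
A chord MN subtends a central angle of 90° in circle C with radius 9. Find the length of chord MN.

Drop a perpendicular from the center to the chord, bisecting both the chord and the central angle.
Each half-chord = r sin(θ/2) = 9 sin(45°).
The full chord = 2 × 9 × sin(45°) = 9*sqrt(2).

9*sqrt(2)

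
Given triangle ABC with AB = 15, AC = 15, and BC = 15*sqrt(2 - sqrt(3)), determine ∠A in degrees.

When all three sides of a triangle are known, the law of cosines can be rearranged to find any angle.
cos(C) = (a² + b² - c²) / (2ab) gives cos(A) = sqrt(3)/2.
Taking the inverse cosine: A = 30°.

30°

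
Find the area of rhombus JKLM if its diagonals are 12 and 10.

The diagonals of a rhombus divide it into four right triangles.
Each triangle has legs 12/ 2 = 6 and 10/2 = 5, so each has area (1/2)*6*5 = 15.
Four such triangles give total area = (d1 * d2) / 2 = 60.

60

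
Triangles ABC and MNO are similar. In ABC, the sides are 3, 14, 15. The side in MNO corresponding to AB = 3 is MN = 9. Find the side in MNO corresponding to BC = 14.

k = 9/3 = 3. NO = 3 * 14 = 42.

42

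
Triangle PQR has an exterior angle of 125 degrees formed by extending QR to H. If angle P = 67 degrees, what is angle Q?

The exterior angle theorem states that an exterior angle equals the sum of the two non-adjacent interior angles.
So 125 = 67 + angle Q, which gives angle Q = 125 - 67 = 58 degrees.

58 degrees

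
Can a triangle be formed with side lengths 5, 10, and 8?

Sort the sides: 5, 8, 10.
It suffices to check that the sum of the two smallest exceeds the largest:
5 + 8 = 13 > 10. ✓
Yes, a valid triangle can be formed.

Yes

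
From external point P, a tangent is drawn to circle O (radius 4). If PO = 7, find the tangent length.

Let T be the point of tangency. Then OT ⊥ PT (radius ⊥ tangent).
In right triangle OTP: OP² = OT² + PT²
7² = 4² + PT²
PT² = 33, PT = sqrt(33)

sqrt(33)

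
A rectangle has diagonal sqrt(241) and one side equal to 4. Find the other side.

The diagonal of a rectangle forms a right triangle with the two sides.
Rearranging the Pythagorean theorem: missing side = sqrt(d^2 - known^2).
= sqrt(241 - 16) = sqrt(225) = 15.

15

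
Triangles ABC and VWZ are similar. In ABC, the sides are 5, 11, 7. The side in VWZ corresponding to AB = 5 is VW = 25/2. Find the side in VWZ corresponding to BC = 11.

k = 25/2/5 = 5/2. WZ = 5/2 * 11 = 55/2.

55/2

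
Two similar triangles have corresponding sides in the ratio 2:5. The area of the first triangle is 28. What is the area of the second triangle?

Area ratio = (2/5)^2 = 4/25. Area of the second triangle = 28 * 25/4 = 175.

175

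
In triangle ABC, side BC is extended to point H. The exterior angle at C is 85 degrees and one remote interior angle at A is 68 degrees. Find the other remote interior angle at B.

The exterior angle theorem states that an exterior angle equals the sum of the two non-adjacent interior angles.
So 85 = 68 + angle B, which gives angle B = 85 - 68 = 17 degrees.

17 degrees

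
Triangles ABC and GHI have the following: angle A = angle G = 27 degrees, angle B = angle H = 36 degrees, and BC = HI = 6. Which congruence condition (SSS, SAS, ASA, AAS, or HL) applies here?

Consider the given information: angle A = angle G = 27 degrees, angle B = angle H = 36 degrees, and BC = HI = 6
This is not SAS or HL: SAS requires two sides and the included angle between them. HL only applies to right triangles with matching hypotenuse and leg.
The correct criterion is AAS. Two pairs of corresponding angles and a non-included side are equal (Angle-Angle-Side).

AAS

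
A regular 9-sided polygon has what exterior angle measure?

Each exterior angle of a regular n-gon is 360 / n.
For n = 9: 360 / 9 = 40 degrees.

40 degrees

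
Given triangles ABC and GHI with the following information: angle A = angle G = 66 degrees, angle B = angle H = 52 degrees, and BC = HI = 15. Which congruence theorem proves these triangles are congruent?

Consider the given information: angle A = angle G = 66 degrees, angle B = angle H = 52 degrees, and BC = HI = 15
This is not SSS or ASA: SSS requires all three pairs of sides, but we don't have that. ASA requires two angles and the side between them.
The correct criterion is AAS. Two pairs of corresponding angles and a non-included side are equal (Angle-Angle-Side).

AAS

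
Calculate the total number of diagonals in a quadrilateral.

Total line segments between 4 vertices = C(4,2) = 6.
Subtract the 4 sides: 6 - 4 = 2 diagonals.

2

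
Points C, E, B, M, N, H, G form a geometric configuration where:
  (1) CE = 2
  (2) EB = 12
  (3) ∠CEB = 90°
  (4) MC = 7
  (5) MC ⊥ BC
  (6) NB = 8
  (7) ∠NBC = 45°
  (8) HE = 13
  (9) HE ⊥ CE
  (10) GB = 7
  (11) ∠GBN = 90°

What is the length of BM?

Step 1: By the law of cosines on triangle BEC: BC² = 12² + 2² − 2·12·2·cos(90°) = 148, so BC = 2·√37.
Step 2: By the law of cosines on triangle BCM: BM² = (2·√37)² + 7² − 2·2·√37·7·cos(90°) = 197, so BM = √197.

Therefore, the length of BM = √197.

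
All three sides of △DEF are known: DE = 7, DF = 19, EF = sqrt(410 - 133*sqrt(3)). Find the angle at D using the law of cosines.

cos(D) = (7² + 19² - (sqrt(410 - 133*sqrt(3)))²) / (2 × 7 × 19) = sqrt(3)/2, so D = arccos(sqrt(3)/2) = 30°.

30°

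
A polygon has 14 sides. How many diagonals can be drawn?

Total line segments between 14 vertices = C(14,2) = 91.
Subtract the 14 sides: 91 - 14 = 77 diagonals.

77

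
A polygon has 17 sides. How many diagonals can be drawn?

Each of the 17 vertices connects to 14 non-adjacent vertices via diagonals.
Total connections = 17 × 14 = 238, but each diagonal is counted twice.
Number of diagonals = 238 / 2 = 119.

119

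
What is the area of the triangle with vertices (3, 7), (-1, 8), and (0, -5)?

The Shoelace formula computes the area from vertex coordinates by summing cross products.
For vertices (3,7), (-1,8), (0,-5):
Signed sum = 3*8 - -1*7 + -1*-5 - 0*8 + 0*7 - 3*-5
= 31 + 5 + 15 = 51
Area = (1/2)|51| = 51/2.

51/2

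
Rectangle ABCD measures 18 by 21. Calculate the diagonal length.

Using the Pythagorean theorem:
d² = 18² + 21² = 324 + 441 = 765
d = sqrt(765) = 3*sqrt(85)

3*sqrt(85)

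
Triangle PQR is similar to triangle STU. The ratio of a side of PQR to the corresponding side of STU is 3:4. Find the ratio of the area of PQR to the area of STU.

The ratio of areas of similar triangles equals the square of the side ratio.
Side ratio = 3:4
Area ratio = (3/4)^2 = 9/16 = 9:16

9:16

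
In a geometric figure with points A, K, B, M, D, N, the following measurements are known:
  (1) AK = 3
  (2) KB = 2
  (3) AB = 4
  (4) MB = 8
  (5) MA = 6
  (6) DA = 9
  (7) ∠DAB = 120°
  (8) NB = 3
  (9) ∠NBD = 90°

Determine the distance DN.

Step 1: By the law of cosines on triangle BAD: BD² = 4² + 9² − 2·4·9·cos(120°) = 133, so BD = √133.
Step 2: By the law of cosines on triangle DBN: DN² = √133² + 3² − 2·√133·3·cos(90°) = 142, so DN = √142.

Therefore, the length of DN = √142.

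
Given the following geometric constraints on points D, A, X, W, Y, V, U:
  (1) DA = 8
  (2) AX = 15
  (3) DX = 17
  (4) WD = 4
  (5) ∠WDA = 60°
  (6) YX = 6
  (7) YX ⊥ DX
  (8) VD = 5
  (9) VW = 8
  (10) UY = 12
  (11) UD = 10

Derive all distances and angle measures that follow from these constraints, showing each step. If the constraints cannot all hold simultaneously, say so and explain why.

The constraints are consistent.

Step 1: From DX = 17, XY = 6, and ∠DXY = 90°, by the law of cosines:
  DY² = DX² + XY² - 2·DX·XY·cos(90°) = 289 + 36 - 0 = 325
  DY = 5·√13

Step 2: From AD = 8, DW = 4, and ∠ADW = 60°, by the law of cosines:
  AW² = AD² + DW² - 2·AD·DW·cos(60°) = 64 + 16 - 32 = 48
  AW = 4·√3

Step 3: From DA = 8, DX = 17, AX = 15, by the inverse law of cosines:
  cos(∠ADX) = (DA² + DX² - AX²) / (2·DA·DX)
  ∠ADX = 61.93°

Step 4: From DV = 5, DW = 4, VW = 8, by the inverse law of cosines:
  cos(∠VDW) = (DV² + DW² - VW²) / (2·DV·DW)
  ∠VDW = 125.1°

Step 5: From AD = 8, AX = 15, DX = 17, by the inverse law of cosines:
  cos(∠DAX) = (AD² + AX² - DX²) / (2·AD·AX)
  ∠DAX = 90°

Step 6: From XA = 15, XD = 17, AD = 8, by the inverse law of cosines:
  cos(∠AXD) = (XA² + XD² - AD²) / (2·XA·XD)
  ∠AXD = 28.07°

Step 7: From WD = 4, WV = 8, DV = 5, by the inverse law of cosines:
  cos(∠DWV) = (WD² + WV² - DV²) / (2·WD·WV)
  ∠DWV = 30.75°

Step 8: From VD = 5, VW = 8, DW = 4, by the inverse law of cosines:
  cos(∠DVW) = (VD² + VW² - DW²) / (2·VD·VW)
  ∠DVW = 24.15°

Step 9: From DU = 10, DY = 5·√13, UY = 12, by the inverse law of cosines:
  cos(∠UDY) = (DU² + DY² - UY²) / (2·DU·DY)
  ∠UDY = 38.8°

Step 10: From DX = 17, DY = 5·√13, XY = 6, by the inverse law of cosines:
  cos(∠XDY) = (DX² + DY² - XY²) / (2·DX·DY)
  ∠XDY = 19.44°

Step 11: From AD = 8, AW = 4·√3, DW = 4, by the inverse law of cosines:
  cos(∠DAW) = (AD² + AW² - DW²) / (2·AD·AW)
  ∠DAW = 30°

Step 12: From WA = 4·√3, WD = 4, AD = 8, by the inverse law of cosines:
  cos(∠AWD) = (WA² + WD² - AD²) / (2·WA·WD)
  ∠AWD = 90°

Step 13: From YD = 5·√13, YU = 12, DU = 10, by the inverse law of cosines:
  cos(∠DYU) = (YD² + YU² - DU²) / (2·YD·YU)
  ∠DYU = 31.48°

Step 14: From YD = 5·√13, YX = 6, DX = 17, by the inverse law of cosines:
  cos(∠DYX) = (YD² + YX² - DX²) / (2·YD·YX)
  ∠DYX = 70.56°

Step 15: From UD = 10, UY = 12, DY = 5·√13, by the inverse law of cosines:
  cos(∠DUY) = (UD² + UY² - DY²) / (2·UD·UY)
  ∠DUY = 109.72°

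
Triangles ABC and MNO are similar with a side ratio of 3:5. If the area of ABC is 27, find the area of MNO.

Area ratio = (3/5)^2 = 9/25. Area of MNO = 27 * 25/9 = 75.

75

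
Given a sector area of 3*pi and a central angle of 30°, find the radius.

The sector covers 30°/360° = 1/12 of the full circle.
Full circle area = 3*pi / 1/12 = 36*pi.
Since full area = πr², we get r² = 36*pi/π = 36, so r = 6.

6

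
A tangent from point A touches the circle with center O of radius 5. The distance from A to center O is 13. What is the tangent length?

Let T be the point of tangency. Then OT ⊥ AT (radius ⊥ tangent).
In right triangle OTA: OA² = OT² + AT²
13² = 5² + AT²
AT² = 144, AT = 12

12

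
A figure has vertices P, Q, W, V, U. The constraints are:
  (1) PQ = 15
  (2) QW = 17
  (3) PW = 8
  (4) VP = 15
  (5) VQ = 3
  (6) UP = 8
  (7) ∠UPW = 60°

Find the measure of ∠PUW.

Step 1: By the law of cosines on triangle UPW: UW² = 8² + 8² − 2·8·8·cos(60°) = 64, so UW = 8.
Step 2: By the inverse law of cosines on triangle PUW: cos(∠PUW) = (8² + 8² − 8²) / (2·8·8) = 64/128 = 0.5, so ∠PUW = 60°.

Therefore, the measure of angle ∠PUW = 60°.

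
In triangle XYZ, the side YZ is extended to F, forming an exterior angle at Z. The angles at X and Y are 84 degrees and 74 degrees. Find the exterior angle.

By the exterior angle theorem, an exterior angle of a triangle equals the sum of the two remote interior angles.
Exterior angle = angle X + angle Y
Exterior angle = 84 + 74 = 158 degrees

158 degrees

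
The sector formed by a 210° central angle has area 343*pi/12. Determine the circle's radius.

The sector covers 210°/360° = 7/12 of the full circle.
Full circle area = 343*pi/12 / 7/12 = 49*pi.
Since full area = πr², we get r² = 49*pi/π = 49, so r = 7.

7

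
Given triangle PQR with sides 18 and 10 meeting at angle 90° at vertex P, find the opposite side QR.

The included angle is 90°, so the triangle is right-angled at P. The opposite side QR is the hypotenuse.
By the Pythagorean theorem: QR = sqrt(18^2 + 10^2) = sqrt(424) = 2*sqrt(106).

2*sqrt(106)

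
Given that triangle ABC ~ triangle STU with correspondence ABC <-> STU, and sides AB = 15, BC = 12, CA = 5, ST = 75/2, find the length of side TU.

k = 75/2/15 = 5/2. TU = 5/2 * 12 = 30.

30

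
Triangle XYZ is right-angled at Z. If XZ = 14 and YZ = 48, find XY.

In a right triangle, the square of the hypotenuse equals the sum of the squares of the two legs.
The legs are 14 and 48, so the hypotenuse = sqrt(196 + 2304) = sqrt(2500) = 50.

50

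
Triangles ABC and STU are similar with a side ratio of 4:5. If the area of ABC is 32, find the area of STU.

The ratio of areas of similar triangles = (side ratio)^2.
Side ratio = 4:5, so area ratio = 16:25.
Area of STU / Area of ABC = 25/16
Area of STU = 32 * 25/16 = 50

50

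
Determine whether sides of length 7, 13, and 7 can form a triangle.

For three segments to close into a triangle, no single side can be as long as the other two combined.
The longest side is 13, and 7 + 7 = 14 > 13.
A triangle can be formed.

Yes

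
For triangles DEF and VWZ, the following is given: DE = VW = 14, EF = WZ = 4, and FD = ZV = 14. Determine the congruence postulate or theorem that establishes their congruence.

The given information matches SSS: All three pairs of corresponding sides are equal (Side-Side-Side).

SSS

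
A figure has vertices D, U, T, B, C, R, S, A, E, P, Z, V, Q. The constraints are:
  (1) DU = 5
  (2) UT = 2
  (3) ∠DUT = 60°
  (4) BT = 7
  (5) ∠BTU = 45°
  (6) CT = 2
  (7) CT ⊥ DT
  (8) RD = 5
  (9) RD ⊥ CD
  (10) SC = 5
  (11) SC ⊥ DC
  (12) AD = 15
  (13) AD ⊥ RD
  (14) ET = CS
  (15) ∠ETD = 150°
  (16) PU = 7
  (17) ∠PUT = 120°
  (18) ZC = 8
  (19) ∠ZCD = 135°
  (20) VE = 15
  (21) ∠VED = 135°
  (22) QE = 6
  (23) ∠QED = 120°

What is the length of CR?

Step 1: By the law of cosines on triangle DUT: DT² = 5² + 2² − 2·5·2·cos(60°) = 19, so DT = √19.
Step 2: By the law of cosines on triangle CTD: CD² = 2² + √19² − 2·2·√19·cos(90°) = 23, so CD = √23.
Step 3: By the law of cosines on triangle CDR: CR² = √23² + 5² − 2·√23·5·cos(90°) = 48, so CR = 4·√3.

Therefore, the length of CR = 4·√3.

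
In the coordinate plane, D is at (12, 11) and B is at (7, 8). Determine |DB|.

The horizontal distance is |7 - 12| = 5 and the vertical distance is |8 - 11| = 3.
By the Pythagorean theorem, d = sqrt(5^2 + 3^2) = sqrt(34).

sqrt(34)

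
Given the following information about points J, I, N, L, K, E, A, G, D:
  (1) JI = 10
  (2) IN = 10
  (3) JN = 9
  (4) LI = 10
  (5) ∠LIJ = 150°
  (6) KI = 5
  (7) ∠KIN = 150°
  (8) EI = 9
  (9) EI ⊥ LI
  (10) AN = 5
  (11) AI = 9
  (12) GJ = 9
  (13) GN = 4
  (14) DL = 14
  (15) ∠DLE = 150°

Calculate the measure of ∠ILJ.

Step 1: By the law of cosines on triangle LIJ: LJ² = 10² + 10² − 2·10·10·cos(150°) = 373.21, so LJ ≈ 19.32.
Step 2: By the inverse law of cosines on triangle ILJ: cos(∠ILJ) = (10² + 19.32² − 10²) / (2·10·19.32) = 373.21/386.37 = 0.9659, so ∠ILJ = 15°.

Therefore, the measure of angle ∠ILJ = 15°.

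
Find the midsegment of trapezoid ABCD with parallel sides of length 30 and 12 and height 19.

The midsegment of a trapezoid = (base1 + base2) / 2
midsegment = (30 + 12) / 2
midsegment = 42 / 2
midsegment = 21

21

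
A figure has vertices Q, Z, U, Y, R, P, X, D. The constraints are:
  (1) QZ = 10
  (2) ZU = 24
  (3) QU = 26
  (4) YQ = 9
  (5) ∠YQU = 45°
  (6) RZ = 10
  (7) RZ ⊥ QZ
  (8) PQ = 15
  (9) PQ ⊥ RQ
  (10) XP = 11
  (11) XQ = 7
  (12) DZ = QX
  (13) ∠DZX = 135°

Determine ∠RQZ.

Step 1: By the law of cosines on triangle QZR: QR² = 10² + 10² − 2·10·10·cos(90°) = 200, so QR = 10·√2.
Step 2: By the inverse law of cosines on triangle RQZ: cos(∠RQZ) = ((10·√2)² + 10² − 10²) / (2·10·√2·10) = 200/282.84 = 0.7071, so ∠RQZ = 45°.

Therefore, the measure of angle ∠RQZ = 45°.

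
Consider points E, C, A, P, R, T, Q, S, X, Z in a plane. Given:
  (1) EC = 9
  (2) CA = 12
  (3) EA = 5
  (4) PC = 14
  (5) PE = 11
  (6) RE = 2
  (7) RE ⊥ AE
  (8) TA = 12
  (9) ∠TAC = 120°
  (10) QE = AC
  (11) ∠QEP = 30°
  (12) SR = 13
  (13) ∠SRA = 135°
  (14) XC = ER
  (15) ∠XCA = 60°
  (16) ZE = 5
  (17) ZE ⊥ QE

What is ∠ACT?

Step 1: By the law of cosines on triangle CAT: CT² = 12² + 12² − 2·12·12·cos(120°) = 432, so CT = 12·√3.
Step 2: By the inverse law of cosines on triangle ACT: cos(∠ACT) = (12² + (12·√3)² − 12²) / (2·12·12·√3) = 432/498.83 = 0.866, so ∠ACT = 30°.

Therefore, the measure of angle ∠ACT = 30°.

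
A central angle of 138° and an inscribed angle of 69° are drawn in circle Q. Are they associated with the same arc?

By the inscribed angle theorem, if both angles subtend the same arc, the inscribed angle must be half the central angle.
Half of 138° = 69°, which equals the given inscribed angle of 69°.
Therefore, yes, they correspond to the same arc.

Yes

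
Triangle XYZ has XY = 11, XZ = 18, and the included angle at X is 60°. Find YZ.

When two sides and the included angle are known, the law of cosines gives the third side.
c^2 = a^2 + b^2 - 2ab cos(C) generalizes the Pythagorean theorem to non-right triangles.
Here: YZ^2 = 121 + 324 - 396*(1/2) = 247
YZ = sqrt(247)

sqrt(247)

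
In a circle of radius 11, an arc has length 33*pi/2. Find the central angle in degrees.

θ = 360 × 33*pi/2 / (2π × 11) = 270° (rearranging arc length formula).

270°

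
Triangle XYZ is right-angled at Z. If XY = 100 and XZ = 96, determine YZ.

YZ = sqrt(100^2 - 96^2) = sqrt(784) = 28

28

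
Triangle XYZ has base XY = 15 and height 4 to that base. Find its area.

Area = (1/2)(15)(4) = 30

30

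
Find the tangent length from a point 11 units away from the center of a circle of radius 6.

tangent = √(d² - r²) = √(11² - 6²) = √(121 - 36) = √85 = sqrt(85)

sqrt(85)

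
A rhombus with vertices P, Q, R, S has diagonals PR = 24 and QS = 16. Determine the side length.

In a rhombus, the diagonals bisect each other perpendicularly, creating four congruent right triangles.
Each triangle has legs 12 (half of 24) and 8 (half of 16).
The hypotenuse of each right triangle is a side of the rhombus:
side = sqrt(12^2 + 8^2) = sqrt(208) = 4*sqrt(13)

4*sqrt(13)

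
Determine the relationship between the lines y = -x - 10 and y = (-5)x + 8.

Slope of line 1: m1 = -1
Slope of line 2: m2 = -5
m1 != m2 and m1*m2 = 5 != -1. Neither.

Neither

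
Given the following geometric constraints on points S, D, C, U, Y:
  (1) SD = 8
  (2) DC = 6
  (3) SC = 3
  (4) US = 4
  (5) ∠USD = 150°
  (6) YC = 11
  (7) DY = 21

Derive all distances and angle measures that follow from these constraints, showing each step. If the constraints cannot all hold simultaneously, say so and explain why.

These constraints are not satisfiable: by the triangle inequality in triangle CDY, (2) DC = 6 and (6) YC = 11 force DY ≤ 6 + 11 = 17, but (7) says DY = 21. No planar figure meets all of them, so nothing further can be derived.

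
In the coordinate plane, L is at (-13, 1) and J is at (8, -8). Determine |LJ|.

d = sqrt((21)^2 + (-9)^2) = sqrt(522) = 3*sqrt(58)

3*sqrt(58)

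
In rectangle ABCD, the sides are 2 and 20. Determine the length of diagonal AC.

A rectangle's diagonal splits it into two right triangles, with the diagonal as the hypotenuse.
By the Pythagorean theorem, d^2 = 2^2 + 20^2 = 404.
Therefore d = sqrt(404) = 2*sqrt(101).

2*sqrt(101)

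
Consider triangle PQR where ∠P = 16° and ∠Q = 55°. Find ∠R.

The interior angles sum to 180°: angle R = 180 - 16 - 55 = 109°.
The triangle is obtuse (angles 16°, 55°, 109°).

109 degrees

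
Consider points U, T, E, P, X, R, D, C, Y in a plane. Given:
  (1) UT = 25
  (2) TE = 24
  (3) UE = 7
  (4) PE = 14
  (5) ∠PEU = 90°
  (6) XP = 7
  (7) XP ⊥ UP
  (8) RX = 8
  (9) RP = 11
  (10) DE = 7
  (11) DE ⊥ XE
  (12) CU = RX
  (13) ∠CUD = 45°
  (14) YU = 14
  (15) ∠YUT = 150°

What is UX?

Step 1: By the law of cosines on triangle UEP: UP² = 7² + 14² − 2·7·14·cos(90°) = 245, so UP = 7·√5.
Step 2: By the law of cosines on triangle UPX: UX² = (7·√5)² + 7² − 2·7·√5·7·cos(90°) = 294, so UX = 7·√6.

Therefore, the length of UX = 7·√6.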